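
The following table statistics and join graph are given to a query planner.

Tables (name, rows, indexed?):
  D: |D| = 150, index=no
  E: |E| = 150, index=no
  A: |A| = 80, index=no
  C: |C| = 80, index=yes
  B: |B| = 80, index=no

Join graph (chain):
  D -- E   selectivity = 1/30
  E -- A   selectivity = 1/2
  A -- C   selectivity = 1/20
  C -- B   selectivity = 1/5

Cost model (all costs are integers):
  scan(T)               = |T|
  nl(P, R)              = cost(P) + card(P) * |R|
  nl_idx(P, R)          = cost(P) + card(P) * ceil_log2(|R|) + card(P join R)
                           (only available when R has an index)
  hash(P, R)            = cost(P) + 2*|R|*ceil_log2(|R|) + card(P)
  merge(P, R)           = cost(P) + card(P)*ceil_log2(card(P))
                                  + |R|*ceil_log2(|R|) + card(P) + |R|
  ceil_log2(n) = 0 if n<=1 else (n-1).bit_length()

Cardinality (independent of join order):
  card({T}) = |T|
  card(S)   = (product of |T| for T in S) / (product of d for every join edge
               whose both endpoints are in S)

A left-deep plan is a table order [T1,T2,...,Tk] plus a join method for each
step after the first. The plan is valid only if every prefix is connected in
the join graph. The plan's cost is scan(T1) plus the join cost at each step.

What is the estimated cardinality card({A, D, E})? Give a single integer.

30000

Tables in S: A(80), D(150), E(150)
Edges inside S: D-E(d=30), E-A(d=2)
numerator = 80 * 150 * 150 = 1800000
denominator = 30 * 2 = 60
card(S) = 1800000 / 60 = 30000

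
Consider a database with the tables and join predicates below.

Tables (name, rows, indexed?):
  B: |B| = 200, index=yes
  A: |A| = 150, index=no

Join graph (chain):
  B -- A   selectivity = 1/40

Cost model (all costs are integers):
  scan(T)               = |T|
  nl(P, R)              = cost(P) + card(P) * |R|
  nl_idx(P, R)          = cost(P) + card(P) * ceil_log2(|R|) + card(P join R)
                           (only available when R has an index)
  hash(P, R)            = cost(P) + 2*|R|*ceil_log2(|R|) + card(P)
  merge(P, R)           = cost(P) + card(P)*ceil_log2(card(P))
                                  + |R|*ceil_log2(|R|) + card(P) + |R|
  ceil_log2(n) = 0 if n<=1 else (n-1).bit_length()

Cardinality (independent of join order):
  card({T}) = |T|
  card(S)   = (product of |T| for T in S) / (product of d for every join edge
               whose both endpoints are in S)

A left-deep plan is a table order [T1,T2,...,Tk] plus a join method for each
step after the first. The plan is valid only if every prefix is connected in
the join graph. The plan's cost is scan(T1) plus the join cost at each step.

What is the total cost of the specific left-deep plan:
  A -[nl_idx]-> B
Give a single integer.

2100

step 1: scan A: cost=150, card=150
step 2: join B via nl_idx
    card(P join B) = 150*200/(40) = 750
    cost = 150 + 150*8 + 750 = 2100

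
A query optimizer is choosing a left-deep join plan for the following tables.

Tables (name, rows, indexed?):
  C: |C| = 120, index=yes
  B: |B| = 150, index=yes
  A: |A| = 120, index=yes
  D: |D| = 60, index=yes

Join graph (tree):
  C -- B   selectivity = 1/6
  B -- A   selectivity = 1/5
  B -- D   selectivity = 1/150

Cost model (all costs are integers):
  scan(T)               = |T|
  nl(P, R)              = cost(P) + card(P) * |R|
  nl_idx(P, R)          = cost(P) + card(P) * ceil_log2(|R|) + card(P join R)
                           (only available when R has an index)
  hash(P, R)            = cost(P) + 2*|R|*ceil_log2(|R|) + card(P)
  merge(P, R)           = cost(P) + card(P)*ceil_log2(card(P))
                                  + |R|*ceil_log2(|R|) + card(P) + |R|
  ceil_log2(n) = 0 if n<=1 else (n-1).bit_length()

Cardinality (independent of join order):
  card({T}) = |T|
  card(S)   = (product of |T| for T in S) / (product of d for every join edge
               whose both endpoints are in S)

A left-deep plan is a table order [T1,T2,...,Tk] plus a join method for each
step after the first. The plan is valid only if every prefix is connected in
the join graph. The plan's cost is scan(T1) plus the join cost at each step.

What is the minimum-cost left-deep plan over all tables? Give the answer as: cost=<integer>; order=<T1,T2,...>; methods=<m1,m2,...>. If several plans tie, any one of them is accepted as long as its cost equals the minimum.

Selinger DP (subsets sized 1..n):
  {C}: scan cost=120, card=120
  {B}: scan cost=150, card=150
  {A}: scan cost=120, card=120
  {D}: scan cost=60, card=60
  {BC}: card=3000; try (C,hash)→1980, (B,merge)→2430, (C,merge)→2460, (B,hash)→2640, (B,nl_idx)→4080, (C,nl_idx)→4200 …(+2); best=1980 via (C,hash)
  {AB}: card=3600; try (A,hash)→1980, (B,merge)→2430, (A,merge)→2460, (B,hash)→2640, (B,nl_idx)→4680, (A,nl_idx)→4800 …(+2); best=1980 via (A,hash)
  {BD}: card=60; try (B,nl_idx)→600, (D,hash)→1020, (D,nl_idx)→1110, (B,merge)→1830, (D,merge)→1920, (B,hash)→2520 …(+2); best=600 via (B,nl_idx)
  {ABC}: card=72000; try (A,hash)→6660, (C,hash)→7260, (A,merge)→41940, (C,merge)→49740, (A,nl_idx)→94980, (C,nl_idx)→99180 …(+2); best=6660 via (A,hash)
  {BCD}: card=1200; try (C,merge)→1980, (C,nl_idx)→2220, (C,hash)→2340, (D,hash)→5700, (C,nl)→7800, (D,nl_idx)→21180 …(+2); best=1980 via (C,merge)
  {ABD}: card=1440; try (A,merge)→1980, (A,hash)→2340, (A,nl_idx)→2460, (D,hash)→6300, (A,nl)→7800, (D,nl_idx)→25020 …(+2); best=1980 via (A,merge)
  {ABCD}: card=28800; try (A,hash)→4860, (C,hash)→5100, (A,merge)→17340, (C,merge)→20220, (A,nl_idx)→39180, (C,nl_idx)→40860 …(+6); best=4860 via (A,hash)

cost=4860; order=D,B,C,A; methods=nl_idx,merge,hash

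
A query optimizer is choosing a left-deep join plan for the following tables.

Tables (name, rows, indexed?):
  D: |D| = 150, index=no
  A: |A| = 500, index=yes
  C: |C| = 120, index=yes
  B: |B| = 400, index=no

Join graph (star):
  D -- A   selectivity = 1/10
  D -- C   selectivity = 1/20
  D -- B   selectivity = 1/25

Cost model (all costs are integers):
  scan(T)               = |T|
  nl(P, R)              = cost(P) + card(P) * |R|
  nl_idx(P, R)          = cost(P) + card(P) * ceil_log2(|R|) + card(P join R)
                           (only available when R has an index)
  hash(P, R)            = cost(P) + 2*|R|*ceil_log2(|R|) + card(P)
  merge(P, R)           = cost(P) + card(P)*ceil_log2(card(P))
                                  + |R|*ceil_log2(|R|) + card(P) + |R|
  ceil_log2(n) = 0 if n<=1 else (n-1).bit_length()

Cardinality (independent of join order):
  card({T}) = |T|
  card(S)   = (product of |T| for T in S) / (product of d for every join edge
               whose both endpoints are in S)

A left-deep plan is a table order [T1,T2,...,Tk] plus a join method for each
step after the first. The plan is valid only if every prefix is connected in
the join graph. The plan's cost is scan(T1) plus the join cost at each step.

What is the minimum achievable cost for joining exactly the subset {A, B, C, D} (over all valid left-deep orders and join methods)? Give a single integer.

Selinger DP over subsets of {A,B,C,D}:
  {D}: scan cost=150, card=150
  {A}: scan cost=500, card=500
  {C}: scan cost=120, card=120
  {B}: scan cost=400, card=400
  {AD}: card=7500; try (D,hash)→3400, (A,merge)→6500, (D,merge)→6850, (A,nl_idx)→9000, (A,hash)→9300, (A,nl)→75150 …(+1); best=3400 via (D,hash)
  {CD}: card=900; try (C,hash)→1980, (C,nl_idx)→2100, (D,merge)→2430, (C,merge)→2460, (D,hash)→2640, (D,nl)→18120 …(+1); best=1980 via (C,hash)
  {BD}: card=2400; try (D,hash)→3200, (B,merge)→5500, (D,merge)→5750, (B,hash)→7500, (B,nl)→60150, (D,nl)→60400; best=3200 via (D,hash)
  {ACD}: card=45000; try (A,hash)→11880, (C,hash)→12580, (A,merge)→16880, (A,nl_idx)→55080, (C,nl_idx)→100900, (C,merge)→109360 …(+2); best=11880 via (A,hash)
  {ABD}: card=120000; try (A,hash)→14600, (B,hash)→18100, (A,merge)→39400, (B,merge)→112400, (A,nl_idx)→144800, (A,nl)→1203200 …(+1); best=14600 via (A,hash)
  {BCD}: card=14400; try (C,hash)→7280, (B,hash)→10080, (B,merge)→15880, (C,nl_idx)→34400, (C,merge)→35360, (C,nl)→291200 …(+1); best=7280 via (C,hash)
  {ABCD}: card=720000; try (A,hash)→30680, (B,hash)→64080, (C,hash)→136280, (A,merge)→228280, (B,merge)→780880, (A,nl_idx)→856880 …(+5); best=30680 via (A,hash)

30680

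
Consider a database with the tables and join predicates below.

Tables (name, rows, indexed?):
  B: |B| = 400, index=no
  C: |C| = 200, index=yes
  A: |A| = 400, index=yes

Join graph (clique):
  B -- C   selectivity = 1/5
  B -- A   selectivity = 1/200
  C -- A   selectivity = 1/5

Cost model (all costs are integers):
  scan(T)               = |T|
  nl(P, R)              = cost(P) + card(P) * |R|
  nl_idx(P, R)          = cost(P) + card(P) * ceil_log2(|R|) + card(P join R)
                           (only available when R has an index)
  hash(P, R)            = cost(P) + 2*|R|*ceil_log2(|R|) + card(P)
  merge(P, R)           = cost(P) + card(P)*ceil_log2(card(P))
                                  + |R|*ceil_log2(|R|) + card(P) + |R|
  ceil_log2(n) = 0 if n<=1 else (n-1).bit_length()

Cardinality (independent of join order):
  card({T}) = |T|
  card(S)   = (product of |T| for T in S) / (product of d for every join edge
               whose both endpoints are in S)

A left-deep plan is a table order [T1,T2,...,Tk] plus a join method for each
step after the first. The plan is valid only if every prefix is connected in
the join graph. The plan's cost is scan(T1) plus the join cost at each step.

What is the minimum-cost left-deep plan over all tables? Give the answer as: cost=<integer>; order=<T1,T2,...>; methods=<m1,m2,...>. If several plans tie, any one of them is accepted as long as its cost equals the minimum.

Selinger DP (subsets sized 1..n):
  {B}: scan cost=400, card=400
  {C}: scan cost=200, card=200
  {A}: scan cost=400, card=400
  {BC}: card=16000; try (C,hash)→4000, (B,merge)→6000, (C,merge)→6200, (B,hash)→7600, (C,nl_idx)→19600, (B,nl)→80200 …(+1); best=4000 via (C,hash)
  {AB}: card=800; try (A,nl_idx)→4800, (B,hash)→8000, (A,hash)→8000, (B,merge)→8400, (A,merge)→8400, (B,nl)→160400 …(+1); best=4800 via (A,nl_idx)
  {AC}: card=16000; try (C,hash)→4000, (A,merge)→6000, (C,merge)→6200, (A,hash)→7600, (A,nl_idx)→18000, (C,nl_idx)→19600 …(+2); best=4000 via (C,hash)
  {ABC}: card=6400; try (C,hash)→8800, (C,merge)→15400, (C,nl_idx)→17600, (B,hash)→27200, (A,hash)→27200, (A,nl_idx)→154400 …(+5); best=8800 via (C,hash)

cost=8800; order=B,A,C; methods=nl_idx,hash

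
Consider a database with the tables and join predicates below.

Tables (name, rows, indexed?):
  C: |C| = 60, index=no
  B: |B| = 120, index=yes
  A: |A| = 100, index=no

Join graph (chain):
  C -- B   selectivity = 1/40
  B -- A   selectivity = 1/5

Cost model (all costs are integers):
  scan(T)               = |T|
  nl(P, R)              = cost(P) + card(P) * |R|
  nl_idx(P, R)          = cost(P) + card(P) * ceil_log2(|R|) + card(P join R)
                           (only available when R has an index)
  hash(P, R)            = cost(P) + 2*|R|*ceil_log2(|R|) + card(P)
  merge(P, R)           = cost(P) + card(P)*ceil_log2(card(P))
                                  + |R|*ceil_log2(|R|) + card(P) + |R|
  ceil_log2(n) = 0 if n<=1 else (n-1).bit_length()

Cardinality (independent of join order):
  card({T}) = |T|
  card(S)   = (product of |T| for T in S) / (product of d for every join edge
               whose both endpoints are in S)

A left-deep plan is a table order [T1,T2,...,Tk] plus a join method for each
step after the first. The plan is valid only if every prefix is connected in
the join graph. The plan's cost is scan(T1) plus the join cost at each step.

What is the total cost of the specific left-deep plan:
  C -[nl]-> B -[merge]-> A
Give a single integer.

9680

step 1: scan C: cost=60, card=60
step 2: join B via nl
    card(P join B) = 60*120/(40) = 180
    cost = 60 + 60*120 = 7260
step 3: join A via merge
    card(P join A) = 180*100/(5) = 3600
    cost = 7260 + 180*8 + 100*7 + 180 + 100 = 9680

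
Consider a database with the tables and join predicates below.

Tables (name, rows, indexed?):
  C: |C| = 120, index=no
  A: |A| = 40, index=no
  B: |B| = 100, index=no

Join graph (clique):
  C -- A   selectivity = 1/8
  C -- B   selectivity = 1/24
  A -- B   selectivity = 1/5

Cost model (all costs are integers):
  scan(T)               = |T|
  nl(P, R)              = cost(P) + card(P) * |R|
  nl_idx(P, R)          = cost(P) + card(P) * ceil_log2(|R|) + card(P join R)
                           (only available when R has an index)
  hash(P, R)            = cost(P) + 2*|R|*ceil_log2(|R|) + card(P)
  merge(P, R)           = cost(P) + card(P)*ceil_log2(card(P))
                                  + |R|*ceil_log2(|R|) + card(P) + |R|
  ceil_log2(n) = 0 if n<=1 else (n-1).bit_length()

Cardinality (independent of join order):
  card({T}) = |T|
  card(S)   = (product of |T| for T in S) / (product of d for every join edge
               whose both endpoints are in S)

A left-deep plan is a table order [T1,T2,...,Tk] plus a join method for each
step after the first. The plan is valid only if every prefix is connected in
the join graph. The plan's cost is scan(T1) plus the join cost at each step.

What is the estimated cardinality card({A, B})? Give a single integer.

Tables in S: A(40), B(100)
Edges inside S: A-B(d=5)
numerator = 40 * 100 = 4000
denominator = 5 = 5
card(S) = 4000 / 5 = 800

800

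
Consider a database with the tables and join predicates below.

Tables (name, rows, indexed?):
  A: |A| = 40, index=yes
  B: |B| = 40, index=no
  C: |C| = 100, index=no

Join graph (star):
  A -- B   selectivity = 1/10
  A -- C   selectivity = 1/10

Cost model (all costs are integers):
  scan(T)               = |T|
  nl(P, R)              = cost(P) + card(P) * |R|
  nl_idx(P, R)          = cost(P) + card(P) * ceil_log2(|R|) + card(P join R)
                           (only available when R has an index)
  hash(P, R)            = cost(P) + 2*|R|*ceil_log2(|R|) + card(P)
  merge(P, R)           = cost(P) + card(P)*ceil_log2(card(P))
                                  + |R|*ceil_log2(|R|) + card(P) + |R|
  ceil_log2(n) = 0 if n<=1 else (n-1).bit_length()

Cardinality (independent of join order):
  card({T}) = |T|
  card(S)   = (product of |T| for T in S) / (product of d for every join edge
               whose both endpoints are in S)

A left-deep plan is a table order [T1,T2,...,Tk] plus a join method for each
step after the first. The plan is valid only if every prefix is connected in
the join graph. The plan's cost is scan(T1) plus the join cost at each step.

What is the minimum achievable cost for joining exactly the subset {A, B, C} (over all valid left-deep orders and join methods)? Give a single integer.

1560

Selinger DP over subsets of {A,B,C}:
  {A}: scan cost=40, card=40
  {B}: scan cost=40, card=40
  {C}: scan cost=100, card=100
  {AB}: card=160; try (A,nl_idx)→440, (B,hash)→560, (A,hash)→560, (B,merge)→600, (A,merge)→600, (B,nl)→1640 …(+1); best=440 via (A,nl_idx)
  {AC}: card=400; try (A,hash)→680, (A,nl_idx)→1100, (C,merge)→1120, (A,merge)→1180, (C,hash)→1480, (C,nl)→4040 …(+1); best=680 via (A,hash)
  {ABC}: card=1600; try (B,hash)→1560, (C,hash)→2000, (C,merge)→2680, (B,merge)→4960, (C,nl)→16440, (B,nl)→16680; best=1560 via (B,hash)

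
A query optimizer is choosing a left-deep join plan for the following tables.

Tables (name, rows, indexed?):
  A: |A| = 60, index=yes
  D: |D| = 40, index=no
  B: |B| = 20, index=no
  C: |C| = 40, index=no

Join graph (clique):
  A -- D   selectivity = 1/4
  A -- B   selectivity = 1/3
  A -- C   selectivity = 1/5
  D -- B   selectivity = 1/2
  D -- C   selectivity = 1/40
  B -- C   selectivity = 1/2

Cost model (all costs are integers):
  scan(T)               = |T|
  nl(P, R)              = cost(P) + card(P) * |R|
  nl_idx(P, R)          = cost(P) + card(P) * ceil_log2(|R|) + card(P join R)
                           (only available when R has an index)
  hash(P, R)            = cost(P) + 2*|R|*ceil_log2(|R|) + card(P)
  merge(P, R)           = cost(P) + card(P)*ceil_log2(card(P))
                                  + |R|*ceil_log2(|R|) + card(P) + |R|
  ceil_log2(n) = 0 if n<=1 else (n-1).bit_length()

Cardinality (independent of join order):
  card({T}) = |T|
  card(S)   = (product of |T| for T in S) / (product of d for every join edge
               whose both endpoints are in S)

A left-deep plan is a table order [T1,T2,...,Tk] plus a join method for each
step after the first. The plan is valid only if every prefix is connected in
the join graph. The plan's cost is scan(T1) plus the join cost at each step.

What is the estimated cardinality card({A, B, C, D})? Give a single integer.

200

Tables in S: A(60), B(20), C(40), D(40)
Edges inside S: A-D(d=4), A-B(d=3), A-C(d=5), D-B(d=2), D-C(d=40), B-C(d=2)
numerator = 60 * 20 * 40 * 40 = 1920000
denominator = 4 * 3 * 5 * 2 * 40 * 2 = 9600
card(S) = 1920000 / 9600 = 200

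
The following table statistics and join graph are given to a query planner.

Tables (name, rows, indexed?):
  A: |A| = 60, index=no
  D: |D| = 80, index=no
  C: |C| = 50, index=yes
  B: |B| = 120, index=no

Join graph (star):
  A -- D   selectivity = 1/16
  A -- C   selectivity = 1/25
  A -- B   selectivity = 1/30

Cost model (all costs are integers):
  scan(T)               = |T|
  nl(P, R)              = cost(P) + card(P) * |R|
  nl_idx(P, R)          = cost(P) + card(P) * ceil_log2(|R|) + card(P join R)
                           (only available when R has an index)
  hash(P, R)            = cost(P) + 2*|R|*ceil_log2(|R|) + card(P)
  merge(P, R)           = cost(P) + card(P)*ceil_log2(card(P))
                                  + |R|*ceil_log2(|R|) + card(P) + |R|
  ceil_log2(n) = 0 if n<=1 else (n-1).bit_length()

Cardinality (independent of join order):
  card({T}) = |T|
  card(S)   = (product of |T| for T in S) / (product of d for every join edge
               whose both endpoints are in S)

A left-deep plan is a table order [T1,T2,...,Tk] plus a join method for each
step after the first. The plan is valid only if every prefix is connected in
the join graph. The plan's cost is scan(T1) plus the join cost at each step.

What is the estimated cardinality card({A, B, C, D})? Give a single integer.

2400

Tables in S: A(60), B(120), C(50), D(80)
Edges inside S: A-D(d=16), A-C(d=25), A-B(d=30)
numerator = 60 * 120 * 50 * 80 = 28800000
denominator = 16 * 25 * 30 = 12000
card(S) = 28800000 / 12000 = 2400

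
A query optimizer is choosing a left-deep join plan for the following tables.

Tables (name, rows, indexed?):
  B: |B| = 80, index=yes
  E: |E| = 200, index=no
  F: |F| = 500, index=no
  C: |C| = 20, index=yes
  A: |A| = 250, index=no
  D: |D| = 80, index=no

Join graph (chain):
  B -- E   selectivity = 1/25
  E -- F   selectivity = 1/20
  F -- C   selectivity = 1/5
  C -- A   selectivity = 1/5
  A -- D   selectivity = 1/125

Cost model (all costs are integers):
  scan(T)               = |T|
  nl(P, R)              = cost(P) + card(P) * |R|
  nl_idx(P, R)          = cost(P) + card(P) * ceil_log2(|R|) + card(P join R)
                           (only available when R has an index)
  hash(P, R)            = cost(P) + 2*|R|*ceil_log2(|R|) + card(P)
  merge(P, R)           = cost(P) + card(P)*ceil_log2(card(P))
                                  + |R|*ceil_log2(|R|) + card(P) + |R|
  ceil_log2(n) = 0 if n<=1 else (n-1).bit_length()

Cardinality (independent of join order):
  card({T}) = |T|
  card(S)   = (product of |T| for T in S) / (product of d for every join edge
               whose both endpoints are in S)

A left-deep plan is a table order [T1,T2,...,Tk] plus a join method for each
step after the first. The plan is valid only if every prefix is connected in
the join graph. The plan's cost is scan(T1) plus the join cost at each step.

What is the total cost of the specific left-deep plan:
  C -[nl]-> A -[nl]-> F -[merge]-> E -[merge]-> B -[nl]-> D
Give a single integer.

279307460

step 1: scan C: cost=20, card=20
step 2: join A via nl
    card(P join A) = 20*250/(5) = 1000
    cost = 20 + 20*250 = 5020
step 3: join F via nl
    card(P join F) = 1000*500/(5) = 100000
    cost = 5020 + 1000*500 = 505020
step 4: join E via merge
    card(P join E) = 100000*200/(20) = 1000000
    cost = 505020 + 100000*17 + 200*8 + 100000 + 200 = 2306820
step 5: join B via merge
    card(P join B) = 1000000*80/(25) = 3200000
    cost = 2306820 + 1000000*20 + 80*7 + 1000000 + 80 = 23307460
step 6: join D via nl
    card(P join D) = 3200000*80/(125) = 2048000
    cost = 23307460 + 3200000*80 = 279307460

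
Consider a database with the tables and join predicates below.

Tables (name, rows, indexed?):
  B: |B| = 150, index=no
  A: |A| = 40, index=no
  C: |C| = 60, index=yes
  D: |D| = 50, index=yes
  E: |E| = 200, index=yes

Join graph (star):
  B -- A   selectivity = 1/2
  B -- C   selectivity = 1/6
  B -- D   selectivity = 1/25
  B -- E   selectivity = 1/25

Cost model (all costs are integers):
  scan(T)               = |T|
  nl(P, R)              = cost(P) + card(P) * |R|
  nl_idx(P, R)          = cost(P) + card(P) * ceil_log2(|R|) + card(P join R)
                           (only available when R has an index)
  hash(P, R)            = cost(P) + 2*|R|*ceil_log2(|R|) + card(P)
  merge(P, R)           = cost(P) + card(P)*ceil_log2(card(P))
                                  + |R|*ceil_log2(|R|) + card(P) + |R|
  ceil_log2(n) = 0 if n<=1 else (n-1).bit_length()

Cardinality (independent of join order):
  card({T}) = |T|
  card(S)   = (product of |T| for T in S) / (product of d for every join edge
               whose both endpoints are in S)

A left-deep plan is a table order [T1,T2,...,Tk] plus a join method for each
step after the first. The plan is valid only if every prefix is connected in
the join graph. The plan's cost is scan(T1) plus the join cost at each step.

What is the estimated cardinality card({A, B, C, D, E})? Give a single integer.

480000

Tables in S: A(40), B(150), C(60), D(50), E(200)
Edges inside S: B-A(d=2), B-C(d=6), B-D(d=25), B-E(d=25)
numerator = 40 * 150 * 60 * 50 * 200 = 3600000000
denominator = 2 * 6 * 25 * 25 = 7500
card(S) = 3600000000 / 7500 = 480000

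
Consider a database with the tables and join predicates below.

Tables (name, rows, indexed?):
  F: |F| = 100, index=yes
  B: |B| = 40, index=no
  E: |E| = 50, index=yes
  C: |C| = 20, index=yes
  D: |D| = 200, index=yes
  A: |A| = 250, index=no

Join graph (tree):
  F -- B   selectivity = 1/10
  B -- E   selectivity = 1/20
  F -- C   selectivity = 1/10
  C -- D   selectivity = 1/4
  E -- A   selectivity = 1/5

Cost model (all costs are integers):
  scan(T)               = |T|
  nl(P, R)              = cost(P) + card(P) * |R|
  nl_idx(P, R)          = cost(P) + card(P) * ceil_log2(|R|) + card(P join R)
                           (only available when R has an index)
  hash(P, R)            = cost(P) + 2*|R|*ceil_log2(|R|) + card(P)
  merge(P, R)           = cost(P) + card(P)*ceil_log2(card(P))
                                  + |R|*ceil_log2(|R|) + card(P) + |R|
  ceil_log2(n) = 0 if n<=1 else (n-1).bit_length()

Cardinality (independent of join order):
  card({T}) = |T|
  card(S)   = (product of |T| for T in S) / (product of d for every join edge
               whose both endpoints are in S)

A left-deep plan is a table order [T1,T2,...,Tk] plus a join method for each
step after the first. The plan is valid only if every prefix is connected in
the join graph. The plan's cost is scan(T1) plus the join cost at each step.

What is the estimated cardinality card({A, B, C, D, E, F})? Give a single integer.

5000000

Tables in S: A(250), B(40), C(20), D(200), E(50), F(100)
Edges inside S: F-B(d=10), B-E(d=20), F-C(d=10), C-D(d=4), E-A(d=5)
numerator = 250 * 40 * 20 * 200 * 50 * 100 = 200000000000
denominator = 10 * 20 * 10 * 4 * 5 = 40000
card(S) = 200000000000 / 40000 = 5000000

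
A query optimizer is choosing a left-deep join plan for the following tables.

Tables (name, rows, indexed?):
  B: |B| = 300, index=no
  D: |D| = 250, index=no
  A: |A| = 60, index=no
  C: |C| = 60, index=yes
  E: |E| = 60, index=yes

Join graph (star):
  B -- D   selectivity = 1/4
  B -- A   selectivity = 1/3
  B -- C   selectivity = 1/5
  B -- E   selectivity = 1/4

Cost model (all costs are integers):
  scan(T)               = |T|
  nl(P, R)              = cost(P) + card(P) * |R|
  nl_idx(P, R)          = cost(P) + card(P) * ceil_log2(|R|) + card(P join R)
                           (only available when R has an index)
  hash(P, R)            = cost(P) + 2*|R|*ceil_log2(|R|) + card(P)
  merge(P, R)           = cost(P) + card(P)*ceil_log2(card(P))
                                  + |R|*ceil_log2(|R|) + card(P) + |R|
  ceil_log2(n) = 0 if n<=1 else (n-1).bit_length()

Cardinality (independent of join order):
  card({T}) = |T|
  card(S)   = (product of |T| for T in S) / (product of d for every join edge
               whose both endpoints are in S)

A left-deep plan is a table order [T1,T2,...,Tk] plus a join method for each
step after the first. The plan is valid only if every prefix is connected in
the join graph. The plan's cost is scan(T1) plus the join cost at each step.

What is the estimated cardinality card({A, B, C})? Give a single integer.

72000

Tables in S: A(60), B(300), C(60)
Edges inside S: B-A(d=3), B-C(d=5)
numerator = 60 * 300 * 60 = 1080000
denominator = 3 * 5 = 15
card(S) = 1080000 / 15 = 72000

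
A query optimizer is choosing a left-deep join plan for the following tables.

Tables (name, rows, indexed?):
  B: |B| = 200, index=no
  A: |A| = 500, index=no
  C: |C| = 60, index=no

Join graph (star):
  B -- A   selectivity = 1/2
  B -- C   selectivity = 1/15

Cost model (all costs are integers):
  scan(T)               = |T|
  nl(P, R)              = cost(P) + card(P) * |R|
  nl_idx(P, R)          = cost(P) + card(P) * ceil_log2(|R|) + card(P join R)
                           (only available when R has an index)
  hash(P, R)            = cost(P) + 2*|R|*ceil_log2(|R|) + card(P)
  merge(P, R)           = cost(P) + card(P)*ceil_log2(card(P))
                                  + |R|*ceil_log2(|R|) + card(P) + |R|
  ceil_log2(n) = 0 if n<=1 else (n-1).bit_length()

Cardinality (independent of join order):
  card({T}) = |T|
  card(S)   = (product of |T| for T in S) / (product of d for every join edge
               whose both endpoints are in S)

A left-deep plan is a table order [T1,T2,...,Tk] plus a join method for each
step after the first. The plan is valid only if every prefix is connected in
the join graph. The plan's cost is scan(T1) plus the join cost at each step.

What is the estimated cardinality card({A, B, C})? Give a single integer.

Tables in S: A(500), B(200), C(60)
Edges inside S: B-A(d=2), B-C(d=15)
numerator = 500 * 200 * 60 = 6000000
denominator = 2 * 15 = 30
card(S) = 6000000 / 30 = 200000

200000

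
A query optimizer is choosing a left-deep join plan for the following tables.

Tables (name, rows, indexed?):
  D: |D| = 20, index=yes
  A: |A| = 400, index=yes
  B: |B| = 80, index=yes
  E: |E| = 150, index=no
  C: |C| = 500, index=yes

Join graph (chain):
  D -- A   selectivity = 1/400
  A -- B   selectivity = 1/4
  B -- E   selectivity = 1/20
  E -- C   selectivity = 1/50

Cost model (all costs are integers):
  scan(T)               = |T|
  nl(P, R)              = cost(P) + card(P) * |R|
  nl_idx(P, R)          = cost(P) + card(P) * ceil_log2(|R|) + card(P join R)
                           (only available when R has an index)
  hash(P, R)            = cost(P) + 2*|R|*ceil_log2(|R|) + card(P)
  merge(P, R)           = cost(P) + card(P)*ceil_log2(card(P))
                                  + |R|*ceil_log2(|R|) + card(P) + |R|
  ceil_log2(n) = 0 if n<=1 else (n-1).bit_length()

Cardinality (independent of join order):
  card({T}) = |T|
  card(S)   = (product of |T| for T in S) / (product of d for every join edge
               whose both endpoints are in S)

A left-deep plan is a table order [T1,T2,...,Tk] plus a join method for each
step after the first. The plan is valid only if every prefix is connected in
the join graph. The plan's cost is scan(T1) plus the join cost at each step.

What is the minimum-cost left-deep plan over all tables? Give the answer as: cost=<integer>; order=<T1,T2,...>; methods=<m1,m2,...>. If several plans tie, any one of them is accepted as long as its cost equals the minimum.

cost=15560; order=D,A,B,E,C; methods=nl_idx,nl_idx,hash,hash

Selinger DP (subsets sized 1..n):
  {D}: scan cost=20, card=20
  {A}: scan cost=400, card=400
  {B}: scan cost=80, card=80
  {E}: scan cost=150, card=150
  {C}: scan cost=500, card=500
  {AD}: card=20; try (A,nl_idx)→220, (D,hash)→1000, (D,nl_idx)→2420, (A,merge)→4140, (D,merge)→4520, (A,hash)→7240 …(+2); best=220 via (A,nl_idx)
  {AB}: card=8000; try (B,hash)→1920, (A,merge)→4720, (B,merge)→5040, (A,hash)→7360, (A,nl_idx)→8800, (B,nl_idx)→11200 …(+2); best=1920 via (B,hash)
  {BE}: card=600; try (B,hash)→1420, (B,nl_idx)→1800, (E,merge)→2070, (B,merge)→2140, (E,hash)→2560, (E,nl)→12080 …(+1); best=1420 via (B,hash)
  {CE}: card=1500; try (C,nl_idx)→3000, (E,hash)→3400, (C,merge)→6500, (E,merge)→6850, (C,hash)→9300, (C,nl)→75150 …(+1); best=3000 via (C,nl_idx)
  {ABD}: card=400; try (B,nl_idx)→760, (B,merge)→980, (B,hash)→1360, (B,nl)→1820, (D,hash)→10120, (D,nl_idx)→42320 …(+2); best=760 via (B,nl_idx)
  {ABE}: card=60000; try (A,hash)→9220, (A,merge)→12020, (E,hash)→12320, (A,nl_idx)→66820, (E,merge)→115270, (A,nl)→241420 …(+1); best=9220 via (A,hash)
  {BCE}: card=6000; try (B,hash)→5620, (C,hash)→11020, (C,nl_idx)→12820, (C,merge)→13020, (B,nl_idx)→19500, (B,merge)→21640 …(+2); best=5620 via (B,hash)
  {ABDE}: card=3000; try (E,hash)→3560, (E,merge)→6110, (E,nl)→60760, (D,hash)→69420, (D,nl_idx)→312220, (D,merge)→1029340 …(+1); best=3560 via (E,hash)
  {ABCE}: card=600000; try (A,hash)→18820, (C,hash)→78220, (A,merge)→93620, (A,nl_idx)→659620, (C,merge)→1034220, (C,nl_idx)→1149220 …(+2); best=18820 via (A,hash)
  {ABCDE}: card=30000; try (C,hash)→15560, (C,merge)→47560, (C,nl_idx)→60560, (D,hash)→619020, (C,nl)→1503560, (D,nl_idx)→3048820 …(+2); best=15560 via (C,hash)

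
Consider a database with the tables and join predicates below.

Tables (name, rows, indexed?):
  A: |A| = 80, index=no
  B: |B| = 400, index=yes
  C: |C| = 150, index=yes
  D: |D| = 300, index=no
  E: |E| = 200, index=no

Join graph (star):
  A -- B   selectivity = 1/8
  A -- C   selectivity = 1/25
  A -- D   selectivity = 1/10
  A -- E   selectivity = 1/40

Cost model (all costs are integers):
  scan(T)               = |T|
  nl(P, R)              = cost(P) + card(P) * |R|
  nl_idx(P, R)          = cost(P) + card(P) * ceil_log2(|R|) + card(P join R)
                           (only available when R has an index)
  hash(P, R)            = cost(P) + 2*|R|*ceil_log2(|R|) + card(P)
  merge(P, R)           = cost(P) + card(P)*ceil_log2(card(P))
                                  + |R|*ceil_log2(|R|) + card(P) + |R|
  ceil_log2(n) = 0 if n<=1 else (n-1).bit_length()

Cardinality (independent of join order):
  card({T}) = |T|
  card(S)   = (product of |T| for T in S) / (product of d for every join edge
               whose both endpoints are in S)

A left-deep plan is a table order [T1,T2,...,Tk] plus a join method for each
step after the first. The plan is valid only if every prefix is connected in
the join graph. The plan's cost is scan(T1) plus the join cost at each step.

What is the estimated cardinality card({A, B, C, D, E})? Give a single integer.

Tables in S: A(80), B(400), C(150), D(300), E(200)
Edges inside S: A-B(d=8), A-C(d=25), A-D(d=10), A-E(d=40)
numerator = 80 * 400 * 150 * 300 * 200 = 288000000000
denominator = 8 * 25 * 10 * 40 = 80000
card(S) = 288000000000 / 80000 = 3600000

3600000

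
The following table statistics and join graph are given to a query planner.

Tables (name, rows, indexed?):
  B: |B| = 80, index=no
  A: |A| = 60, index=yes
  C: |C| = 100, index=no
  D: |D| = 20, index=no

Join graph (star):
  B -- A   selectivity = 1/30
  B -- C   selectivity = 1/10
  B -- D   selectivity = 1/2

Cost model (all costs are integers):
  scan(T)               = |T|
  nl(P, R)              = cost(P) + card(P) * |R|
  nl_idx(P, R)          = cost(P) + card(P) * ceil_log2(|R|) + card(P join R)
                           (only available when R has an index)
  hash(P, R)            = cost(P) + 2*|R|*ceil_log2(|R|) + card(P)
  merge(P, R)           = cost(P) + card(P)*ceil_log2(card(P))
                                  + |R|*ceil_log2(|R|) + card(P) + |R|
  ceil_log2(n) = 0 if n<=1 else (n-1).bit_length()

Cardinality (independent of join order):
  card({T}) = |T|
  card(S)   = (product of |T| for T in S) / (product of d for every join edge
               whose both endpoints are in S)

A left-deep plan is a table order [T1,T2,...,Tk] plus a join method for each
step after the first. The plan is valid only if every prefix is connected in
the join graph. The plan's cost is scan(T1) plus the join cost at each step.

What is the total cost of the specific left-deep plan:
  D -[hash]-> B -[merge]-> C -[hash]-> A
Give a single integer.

19480

step 1: scan D: cost=20, card=20
step 2: join B via hash
    card(P join B) = 20*80/(2) = 800
    cost = 20 + 2*80*7 + 20 = 1160
step 3: join C via merge
    card(P join C) = 800*100/(10) = 8000
    cost = 1160 + 800*10 + 100*7 + 800 + 100 = 10760
step 4: join A via hash
    card(P join A) = 8000*60/(30) = 16000
    cost = 10760 + 2*60*6 + 8000 = 19480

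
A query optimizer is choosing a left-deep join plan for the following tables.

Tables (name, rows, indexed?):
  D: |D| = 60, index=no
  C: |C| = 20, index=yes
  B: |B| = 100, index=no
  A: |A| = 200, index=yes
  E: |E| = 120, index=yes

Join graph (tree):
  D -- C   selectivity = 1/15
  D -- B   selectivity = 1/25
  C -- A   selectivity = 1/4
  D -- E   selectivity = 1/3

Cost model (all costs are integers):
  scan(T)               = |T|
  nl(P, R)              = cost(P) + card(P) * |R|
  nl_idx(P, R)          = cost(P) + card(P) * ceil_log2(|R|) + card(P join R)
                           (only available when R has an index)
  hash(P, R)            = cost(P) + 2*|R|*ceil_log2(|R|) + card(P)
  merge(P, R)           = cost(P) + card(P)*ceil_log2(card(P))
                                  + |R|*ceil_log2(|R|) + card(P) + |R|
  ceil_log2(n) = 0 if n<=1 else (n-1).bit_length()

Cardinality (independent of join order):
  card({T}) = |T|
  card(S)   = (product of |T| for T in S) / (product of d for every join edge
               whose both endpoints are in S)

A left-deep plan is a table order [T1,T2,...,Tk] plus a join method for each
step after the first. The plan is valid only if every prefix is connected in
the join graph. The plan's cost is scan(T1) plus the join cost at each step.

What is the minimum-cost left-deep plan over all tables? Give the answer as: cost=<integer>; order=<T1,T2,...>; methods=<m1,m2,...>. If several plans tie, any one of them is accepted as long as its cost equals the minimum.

Selinger DP (subsets sized 1..n):
  {D}: scan cost=60, card=60
  {C}: scan cost=20, card=20
  {B}: scan cost=100, card=100
  {A}: scan cost=200, card=200
  {E}: scan cost=120, card=120
  {CD}: card=80; try (C,hash)→320, (C,nl_idx)→440, (D,merge)→560, (C,merge)→600, (D,hash)→760, (D,nl)→1220 …(+1); best=320 via (C,hash)
  {BD}: card=240; try (D,hash)→920, (B,merge)→1280, (D,merge)→1320, (B,hash)→1520, (B,nl)→6060, (D,nl)→6100; best=920 via (D,hash)
  {DE}: card=2400; try (D,hash)→960, (E,merge)→1440, (D,merge)→1500, (E,hash)→1800, (E,nl_idx)→2880, (E,nl)→7260 …(+1); best=960 via (D,hash)
  {AC}: card=1000; try (C,hash)→600, (A,nl_idx)→1180, (A,merge)→1940, (C,merge)→2120, (C,nl_idx)→2200, (A,hash)→3240 …(+2); best=600 via (C,hash)
  {BCD}: card=320; try (C,hash)→1360, (B,merge)→1760, (B,hash)→1800, (C,nl_idx)→2440, (C,merge)→3200, (C,nl)→5720 …(+1); best=1360 via (C,hash)
  {ACD}: card=4000; try (D,hash)→2320, (A,merge)→2760, (A,hash)→3600, (A,nl_idx)→4960, (D,merge)→12020, (A,nl)→16320 …(+1); best=2320 via (D,hash)
  {CDE}: card=3200; try (E,merge)→1920, (E,hash)→2080, (C,hash)→3560, (E,nl_idx)→4080, (E,nl)→9920, (C,nl_idx)→16160 …(+2); best=1920 via (E,merge)
  {BDE}: card=9600; try (E,hash)→2840, (E,merge)→4040, (B,hash)→4760, (E,nl_idx)→12200, (E,nl)→29720, (B,merge)→32960 …(+1); best=2840 via (E,hash)
  {ABCD}: card=16000; try (A,hash)→4880, (A,merge)→6360, (B,hash)→7720, (A,nl_idx)→19920, (B,merge)→55120, (A,nl)→65360 …(+1); best=4880 via (A,hash)
  {BCDE}: card=12800; try (E,hash)→3360, (E,merge)→5520, (B,hash)→6520, (C,hash)→12640, (E,nl_idx)→16400, (E,nl)→39760 …(+5); best=3360 via (E,hash)
  {ACDE}: card=160000; try (E,hash)→8000, (A,hash)→8320, (A,merge)→45320, (E,merge)→55280, (A,nl_idx)→187520, (E,nl_idx)→190320 …(+2); best=8000 via (E,hash)
  {ABCDE}: card=640000; try (A,hash)→19360, (E,hash)→22560, (B,hash)→169400, (A,merge)→197160, (E,merge)→245840, (A,nl_idx)→745760 …(+5); best=19360 via (A,hash)

cost=19360; order=B,D,C,E,A; methods=hash,hash,hash,hash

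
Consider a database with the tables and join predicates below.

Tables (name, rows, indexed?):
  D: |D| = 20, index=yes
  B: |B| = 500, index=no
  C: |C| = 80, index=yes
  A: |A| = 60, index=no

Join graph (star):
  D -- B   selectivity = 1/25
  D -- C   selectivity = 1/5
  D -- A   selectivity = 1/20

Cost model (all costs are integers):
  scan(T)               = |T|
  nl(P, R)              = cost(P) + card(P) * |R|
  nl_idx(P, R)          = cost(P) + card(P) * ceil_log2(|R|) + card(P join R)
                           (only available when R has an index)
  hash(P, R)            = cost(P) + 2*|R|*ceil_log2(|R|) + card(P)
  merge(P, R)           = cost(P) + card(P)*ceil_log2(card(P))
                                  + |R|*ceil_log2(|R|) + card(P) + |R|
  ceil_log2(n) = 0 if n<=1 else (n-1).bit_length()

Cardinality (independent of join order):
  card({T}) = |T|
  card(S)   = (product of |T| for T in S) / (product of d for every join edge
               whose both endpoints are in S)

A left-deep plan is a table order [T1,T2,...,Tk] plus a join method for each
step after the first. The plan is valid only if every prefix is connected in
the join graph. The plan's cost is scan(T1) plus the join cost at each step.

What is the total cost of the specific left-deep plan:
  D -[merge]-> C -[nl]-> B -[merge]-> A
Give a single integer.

step 1: scan D: cost=20, card=20
step 2: join C via merge
    card(P join C) = 20*80/(5) = 320
    cost = 20 + 20*5 + 80*7 + 20 + 80 = 780
step 3: join B via nl
    card(P join B) = 320*500/(25) = 6400
    cost = 780 + 320*500 = 160780
step 4: join A via merge
    card(P join A) = 6400*60/(20) = 19200
    cost = 160780 + 6400*13 + 60*6 + 6400 + 60 = 250800

250800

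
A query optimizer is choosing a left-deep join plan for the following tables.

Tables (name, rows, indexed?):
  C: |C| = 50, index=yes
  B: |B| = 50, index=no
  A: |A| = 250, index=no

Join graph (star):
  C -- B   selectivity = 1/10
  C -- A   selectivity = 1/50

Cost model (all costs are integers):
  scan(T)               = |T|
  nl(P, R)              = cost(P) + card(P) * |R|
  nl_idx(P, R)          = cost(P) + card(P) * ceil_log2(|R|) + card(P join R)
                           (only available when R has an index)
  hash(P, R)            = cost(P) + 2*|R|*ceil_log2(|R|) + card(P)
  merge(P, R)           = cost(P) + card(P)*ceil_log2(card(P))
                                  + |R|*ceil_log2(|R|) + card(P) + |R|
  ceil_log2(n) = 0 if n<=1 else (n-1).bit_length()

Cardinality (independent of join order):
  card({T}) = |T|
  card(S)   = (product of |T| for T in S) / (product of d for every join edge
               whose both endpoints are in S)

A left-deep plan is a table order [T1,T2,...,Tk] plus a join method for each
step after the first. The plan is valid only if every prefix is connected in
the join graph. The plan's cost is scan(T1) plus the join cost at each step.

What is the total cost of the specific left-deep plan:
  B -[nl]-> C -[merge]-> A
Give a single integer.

step 1: scan B: cost=50, card=50
step 2: join C via nl
    card(P join C) = 50*50/(10) = 250
    cost = 50 + 50*50 = 2550
step 3: join A via merge
    card(P join A) = 250*250/(50) = 1250
    cost = 2550 + 250*8 + 250*8 + 250 + 250 = 7050

7050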